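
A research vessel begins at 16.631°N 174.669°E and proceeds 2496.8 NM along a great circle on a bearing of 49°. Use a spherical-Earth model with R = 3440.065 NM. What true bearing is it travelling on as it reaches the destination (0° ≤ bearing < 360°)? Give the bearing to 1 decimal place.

δ = 2496.8/3440.065 = 0.725800 rad (41.5853°).
With φ₁ = 16.631° = 0.290266 rad and θ = 49° = 0.855211 rad:
sin φ₂ = sin φ₁ cos δ + cos φ₁ sin δ cos θ = (0.286207)(0.747969) + (0.958168)(0.663734)(0.656059) = 0.631307
φ₂ = asin(0.631307) = 0.683237 rad = 39.147°.
Then Δλ = atan2(0.479972, 0.567284) = 0.702218 rad, from sin θ sin δ cos φ₁ over cos δ − sin φ₁ sin φ₂.
λ₂ = 174.669° + 40.234° = 214.903°, normalized to (−180°, 180°] → -145.097°.
The forward bearing on arrival equals the back-azimuth from the destination plus 180°.
Back-azimuth from P₂ (39.1°, -145.1°) to P₁ (16.6°, 174.7°), with Δλ' = λ₁ − λ₂ = 319.8°: atan2( sin Δλ' cos φ₁ , cos φ₂ sin φ₁ − sin φ₂ cos φ₁ cos Δλ' ) = 248.8°.
Final bearing = (248.8° + 180°) mod 360° = 68.8°.

final bearing 68.8°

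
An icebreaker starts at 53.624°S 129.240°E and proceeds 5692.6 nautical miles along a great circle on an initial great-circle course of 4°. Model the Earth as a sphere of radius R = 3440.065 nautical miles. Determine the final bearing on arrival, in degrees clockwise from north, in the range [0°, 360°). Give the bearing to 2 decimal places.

final bearing 3.15°

The arc subtends δ = 5692.6/3440.065 = 1.654794 rad at the centre.
Converting: φ₁ = -0.935915 rad, θ = 0.069813 rad.
Applying the spherical law of cosines for sides, sin φ₂ = sin φ₁ cos δ + cos φ₁ sin δ cos θ = 0.657102, so φ₂ = 41.079°.
Δλ = atan2( sin θ sin δ cos φ₁ , cos δ − sin φ₁ sin φ₂ ) = atan2(0.041225, 0.445161) = 0.092344 rad = 5.291°.
λ₂ = λ₁ + Δλ = 134.531°.
The forward bearing on arrival equals the back-azimuth from the destination plus 180°.
Back-azimuth from P₂ (41.08°, 134.53°) to P₁ (-53.62°, 129.24°), with Δλ' = λ₁ − λ₂ = -5.29°: atan2( sin Δλ' cos φ₁ , cos φ₂ sin φ₁ − sin φ₂ cos φ₁ cos Δλ' ) = 183.15°.
Final bearing = (183.15° + 180°) mod 360° = 3.15°.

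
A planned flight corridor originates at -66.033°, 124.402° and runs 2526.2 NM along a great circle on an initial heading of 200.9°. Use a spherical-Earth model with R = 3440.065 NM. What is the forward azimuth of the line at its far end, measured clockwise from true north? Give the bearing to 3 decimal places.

The arc subtends δ = 2526.2/3440.065 = 0.734347 rad at the centre.
Converting: φ₁ = -1.152493 rad, θ = 3.506366 rad.
sin φ₂ = sin φ₁ cos δ + cos φ₁ sin δ cos θ = (-0.913780)(0.742269) + (0.406210)(0.670102)(-0.934204) = -0.932563
φ₂ = asin(-0.932563) = -1.201448 rad = -68.838°.
Then Δλ = atan2(-0.097105, -0.109888) = -2.417872 rad, from sin θ sin δ cos φ₁ over cos δ − sin φ₁ sin φ₂.
λ₂ = 124.402° + -138.534° = -14.132°.
The forward bearing on arrival equals the back-azimuth from the destination plus 180°.
Back-azimuth from P₂ (-68.838°, -14.132°) to P₁ (-66.033°, 124.402°), with Δλ' = λ₁ − λ₂ = 138.534°: atan2( sin Δλ' cos φ₁ , cos φ₂ sin φ₁ − sin φ₂ cos φ₁ cos Δλ' ) = 156.334°.
Final bearing = (156.334° + 180°) mod 360° = 336.334°.

final bearing 336.334°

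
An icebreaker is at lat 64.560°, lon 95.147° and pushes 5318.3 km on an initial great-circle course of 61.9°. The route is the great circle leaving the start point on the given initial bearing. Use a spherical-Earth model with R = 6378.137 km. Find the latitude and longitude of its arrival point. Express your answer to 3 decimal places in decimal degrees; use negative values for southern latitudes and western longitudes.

latitude 49.175°, longitude -172.549°

The arc subtends δ = 5318.3/6378.137 = 0.833833 rad at the centre.
With φ₁ = 64.560° = 1.126785 rad and θ = 61.9° = 1.080359 rad:
sin φ₂ = sin φ₁ cos δ + cos φ₁ sin δ cos θ = (0.903036)(0.672042) + (0.429566)(0.740513)(0.471012) = 0.756707
φ₂ = asin(0.756707) = 0.858261 rad = 49.175°.
Then Δλ = atan2(0.280604, -0.011291) = 1.611011 rad, from sin θ sin δ cos φ₁ over cos δ − sin φ₁ sin φ₂.
λ₂ = 95.147° + 92.304° = 187.451°, normalized to (−180°, 180°] → -172.549°.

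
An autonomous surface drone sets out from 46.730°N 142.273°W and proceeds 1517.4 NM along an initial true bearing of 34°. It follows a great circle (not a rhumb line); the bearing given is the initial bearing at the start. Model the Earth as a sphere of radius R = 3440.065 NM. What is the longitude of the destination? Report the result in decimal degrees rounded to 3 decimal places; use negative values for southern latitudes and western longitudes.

δ = 1517.4/3440.065 = 0.441096 rad (25.2730°).
Start latitude φ₁ = 0.815592 rad; initial bearing θ = 0.593412 rad.
sin φ₂ = sin φ₁ cos δ + cos φ₁ sin δ cos θ = (0.728132)(0.904284) + (0.685437)(0.426931)(0.829038) = 0.901043
φ₂ = asin(0.901043) = 1.122168 rad = 64.296°.
Δλ = atan2( sin θ sin δ cos φ₁ , cos δ − sin φ₁ sin φ₂ ) = atan2(0.163639, 0.248206) = 0.582876 rad = 33.396°.
λ₂ = -142.273° + 33.396° = -108.877°.

longitude -108.877°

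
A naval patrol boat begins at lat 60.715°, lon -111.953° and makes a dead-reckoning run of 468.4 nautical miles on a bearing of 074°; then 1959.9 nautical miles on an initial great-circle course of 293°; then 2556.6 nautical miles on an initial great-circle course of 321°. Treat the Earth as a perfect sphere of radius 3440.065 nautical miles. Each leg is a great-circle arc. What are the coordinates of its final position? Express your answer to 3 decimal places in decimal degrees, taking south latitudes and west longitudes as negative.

Apply the spherical direct solution leg by leg, carrying full precision between legs.
Leg 1: from (60.715°, -111.953°), δ = 468.4/3440.065 = 0.136160 rad, θ = 74° → φ = 61.936°, λ = -95.851°.
Leg 2: from (61.936°, -95.851°), δ = 1959.9/3440.065 = 0.569728 rad, θ = 293° → φ = 57.373°, λ = -162.909°.
Leg 3: from (57.373°, -162.909°), δ = 2556.6/3440.065 = 0.743184 rad, θ = 321° → φ = 64.641°, λ = 100.943°.

latitude 64.641°, longitude 100.943°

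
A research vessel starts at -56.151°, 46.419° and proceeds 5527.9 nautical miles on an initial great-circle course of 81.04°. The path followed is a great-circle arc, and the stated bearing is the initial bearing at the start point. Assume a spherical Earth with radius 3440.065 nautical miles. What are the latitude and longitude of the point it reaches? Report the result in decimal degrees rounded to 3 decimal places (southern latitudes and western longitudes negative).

latitude 6.701°, longitude 130.110°

Central angle δ = d/R = 1.606917 rad.
With φ₁ = -56.151° = -0.980020 rad and θ = 81.04° = 1.414415 rad:
Destination latitude: φ₂ = arcsin( sin φ₁ cos δ + cos φ₁ sin δ cos θ ) = arcsin(0.116687) = 6.701°.
For the longitude increment, Δλ = atan2( sin θ sin δ cos φ₁, cos δ − sin φ₁ sin φ₂ ) = atan2(0.549850, 0.060796) = 83.691°.
λ₂ = 46.419° + 83.691° = 130.110°.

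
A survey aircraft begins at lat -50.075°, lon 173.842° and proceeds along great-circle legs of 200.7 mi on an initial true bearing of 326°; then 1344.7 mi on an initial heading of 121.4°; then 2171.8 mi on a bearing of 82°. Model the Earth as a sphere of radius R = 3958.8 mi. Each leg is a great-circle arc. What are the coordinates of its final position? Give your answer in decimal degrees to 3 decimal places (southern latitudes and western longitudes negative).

latitude -40.699°, longitude -116.346°

Apply the spherical direct solution leg by leg, carrying full precision between legs.
Leg 1: from (-50.075°, 173.842°), δ = 200.7/3958.8 = 0.050697 rad, θ = 326° → φ = -47.641°, λ = 171.432°.
Leg 2: from (-47.641°, 171.432°), δ = 1344.7/3958.8 = 0.339674 rad, θ = 121.4° → φ = -54.457°, λ = -159.280°.
Leg 3: from (-54.457°, -159.280°), δ = 2171.8/3958.8 = 0.548601 rad, θ = 82° → φ = -40.699°, λ = -116.346°.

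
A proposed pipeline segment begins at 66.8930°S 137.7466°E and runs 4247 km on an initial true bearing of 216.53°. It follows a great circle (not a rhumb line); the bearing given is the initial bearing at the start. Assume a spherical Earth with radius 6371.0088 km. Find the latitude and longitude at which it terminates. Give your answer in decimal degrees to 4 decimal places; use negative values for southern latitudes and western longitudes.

The arc subtends δ = 4247/6371.0088 = 0.666613 rad at the centre.
With φ₁ = -66.8930° = -1.167503 rad and θ = 216.53° = 3.779161 rad:
Destination latitude: φ₂ = arcsin( sin φ₁ cos δ + cos φ₁ sin δ cos θ ) = arcsin(-0.917859) = -66.6150°.
Then Δλ = atan2(-0.144443, -0.058302) = -1.954431 rad, from sin θ sin δ cos φ₁ over cos δ − sin φ₁ sin φ₂.
λ₂ = 137.7466° + -111.9807° = 25.7659°.

latitude -66.6150°, longitude 25.7659°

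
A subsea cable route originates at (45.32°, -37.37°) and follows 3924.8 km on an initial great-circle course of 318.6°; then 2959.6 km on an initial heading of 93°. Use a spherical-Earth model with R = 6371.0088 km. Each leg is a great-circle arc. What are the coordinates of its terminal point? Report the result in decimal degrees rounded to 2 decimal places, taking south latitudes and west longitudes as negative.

Apply the spherical direct solution leg by leg, carrying full precision between legs.
Leg 1: from (45.32°, -37.37°), δ = 3924.8/6371.0088 = 0.616041 rad, θ = 318.6° → φ = 62.26°, λ = -92.56°.
Leg 2: from (62.26°, -92.56°), δ = 2959.6/6371.0088 = 0.464542 rad, θ = 93° → φ = 51.30°, λ = -46.87°.

latitude 51.30°, longitude -46.87°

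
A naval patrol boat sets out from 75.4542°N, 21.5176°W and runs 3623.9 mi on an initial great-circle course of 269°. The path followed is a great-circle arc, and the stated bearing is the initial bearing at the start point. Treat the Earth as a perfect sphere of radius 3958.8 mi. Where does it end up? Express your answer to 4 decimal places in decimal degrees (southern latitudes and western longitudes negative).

The arc subtends δ = 3623.9/3958.8 = 0.915404 rad at the centre.
Start latitude φ₁ = 1.316924 rad; initial bearing θ = 4.694936 rad.
Destination latitude: φ₂ = arcsin( sin φ₁ cos δ + cos φ₁ sin δ cos θ ) = arcsin(0.586460) = 35.9062°.
Δλ = atan2( sin θ sin δ cos φ₁ , cos δ − sin φ₁ sin φ₂ ) = atan2(-0.199087, 0.041808) = -1.363805 rad = -78.1403°.
Hence λ₂ = -21.5176° + -78.1403° = -99.6579°.

latitude 35.9062°, longitude -99.6579°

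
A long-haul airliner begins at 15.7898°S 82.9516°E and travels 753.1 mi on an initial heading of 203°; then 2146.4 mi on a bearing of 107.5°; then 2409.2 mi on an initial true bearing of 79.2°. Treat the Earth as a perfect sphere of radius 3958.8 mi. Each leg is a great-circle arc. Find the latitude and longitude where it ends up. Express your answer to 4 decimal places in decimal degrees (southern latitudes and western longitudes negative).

Apply the spherical direct solution leg by leg, carrying full precision between legs.
Leg 1: from (-15.7898°, 82.9516°), δ = 753.1/3958.8 = 0.190234 rad, θ = 203° → φ = -25.7656°, λ = 78.2458°.
Leg 2: from (-25.7656°, 78.2458°), δ = 2146.4/3958.8 = 0.542185 rad, θ = 107.5° → φ = -30.8030°, λ = 113.2020°.
Leg 3: from (-30.8030°, 113.2020°), δ = 2409.2/3958.8 = 0.608568 rad, θ = 79.2° → φ = -19.1558°, λ = 149.6779°.

latitude -19.1558°, longitude 149.6779°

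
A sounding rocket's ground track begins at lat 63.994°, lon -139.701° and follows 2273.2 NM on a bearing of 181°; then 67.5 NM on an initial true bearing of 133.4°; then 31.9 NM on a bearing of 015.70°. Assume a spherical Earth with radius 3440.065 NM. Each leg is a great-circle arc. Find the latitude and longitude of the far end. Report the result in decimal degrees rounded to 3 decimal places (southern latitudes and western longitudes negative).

latitude 25.872°, longitude -139.321°

Apply the spherical direct solution leg by leg, carrying full precision between legs.
Leg 1: from (63.994°, -139.701°), δ = 2273.2/3440.065 = 0.660801 rad, θ = 181° → φ = 26.135°, λ = -140.385°.
Leg 2: from (26.135°, -140.385°), δ = 67.5/3440.065 = 0.019622 rad, θ = 133.4° → φ = 25.360°, λ = -139.481°.
Leg 3: from (25.360°, -139.481°), δ = 31.9/3440.065 = 0.009273 rad, θ = 15.7° → φ = 25.872°, λ = -139.321°.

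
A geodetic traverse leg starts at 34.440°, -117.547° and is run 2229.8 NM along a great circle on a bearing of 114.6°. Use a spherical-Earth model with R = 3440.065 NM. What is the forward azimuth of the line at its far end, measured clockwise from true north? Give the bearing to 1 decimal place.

The arc subtends δ = 2229.8/3440.065 = 0.648185 rad at the centre.
With φ₁ = 34.440° = 0.601091 rad and θ = 114.6° = 2.000147 rad:
Destination latitude: φ₂ = arcsin( sin φ₁ cos δ + cos φ₁ sin δ cos θ ) = arcsin(0.243567) = 14.097°.
For the longitude increment, Δλ = atan2( sin θ sin δ cos φ₁, cos δ − sin φ₁ sin φ₂ ) = atan2(0.452724, 0.659433) = 34.471°.
Hence λ₂ = -117.547° + 34.471° = -83.076°.
The forward bearing on arrival equals the back-azimuth from the destination plus 180°.
Back-azimuth from P₂ (14.1°, -83.1°) to P₁ (34.4°, -117.5°), with Δλ' = λ₁ − λ₂ = -34.5°: atan2( sin Δλ' cos φ₁ , cos φ₂ sin φ₁ − sin φ₂ cos φ₁ cos Δλ' ) = 309.4°.
Final bearing = (309.4° + 180°) mod 360° = 129.4°.

final bearing 129.4°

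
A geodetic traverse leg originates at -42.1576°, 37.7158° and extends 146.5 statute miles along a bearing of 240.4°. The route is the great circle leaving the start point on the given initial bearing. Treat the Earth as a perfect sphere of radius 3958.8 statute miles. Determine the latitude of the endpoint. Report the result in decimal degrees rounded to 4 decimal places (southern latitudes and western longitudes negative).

The arc subtends δ = 146.5/3958.8 = 0.037006 rad at the centre.
Converting: φ₁ = -0.735789 rad, θ = 4.195772 rad.
Applying the spherical law of cosines for sides, sin φ₂ = sin φ₁ cos δ + cos φ₁ sin δ cos θ = -0.684260, so φ₂ = -43.1774°.
Δλ = atan2( sin θ sin δ cos φ₁ , cos δ − sin φ₁ sin φ₂ ) = atan2(-0.023847, 0.540059) = -0.044128 rad = -2.5283°.
λ₂ = 37.7158° + -2.5283° = 35.1875°.

latitude -43.1774°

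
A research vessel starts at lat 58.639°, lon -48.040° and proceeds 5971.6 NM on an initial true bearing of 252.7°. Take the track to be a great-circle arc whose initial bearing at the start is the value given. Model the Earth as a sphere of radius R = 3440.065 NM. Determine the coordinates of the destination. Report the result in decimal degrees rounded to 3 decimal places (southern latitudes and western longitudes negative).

Angular distance δ = d/R = 5971.6 / 3440.065 = 1.735897 rad.
Converting: φ₁ = 1.023444 rad, θ = 4.410447 rad.
Applying the spherical law of cosines for sides, sin φ₂ = sin φ₁ cos δ + cos φ₁ sin δ cos θ = -0.292999, so φ₂ = -17.038°.
For the longitude increment, Δλ = atan2( sin θ sin δ cos φ₁, cos δ − sin φ₁ sin φ₂ ) = atan2(-0.490128, 0.085841) = -80.066°.
λ₂ = -48.040° + -80.066° = -128.106°.

latitude -17.038°, longitude -128.106°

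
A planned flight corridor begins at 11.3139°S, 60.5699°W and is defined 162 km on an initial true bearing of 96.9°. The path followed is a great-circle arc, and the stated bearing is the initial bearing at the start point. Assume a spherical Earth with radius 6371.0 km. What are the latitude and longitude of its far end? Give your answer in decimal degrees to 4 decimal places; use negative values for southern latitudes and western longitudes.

Central angle δ = d/R = 0.025428 rad.
Converting: φ₁ = -0.197465 rad, θ = 1.691224 rad.
Applying the spherical law of cosines for sides, sin φ₂ = sin φ₁ cos δ + cos φ₁ sin δ cos θ = -0.199116, so φ₂ = -11.4853°.
Δλ = atan2( sin θ sin δ cos φ₁ , cos δ − sin φ₁ sin φ₂ ) = atan2(0.024750, 0.960613) = 0.025759 rad = 1.4759°.
λ₂ = -60.5699° + 1.4759° = -59.0940°.

latitude -11.4853°, longitude -59.0940°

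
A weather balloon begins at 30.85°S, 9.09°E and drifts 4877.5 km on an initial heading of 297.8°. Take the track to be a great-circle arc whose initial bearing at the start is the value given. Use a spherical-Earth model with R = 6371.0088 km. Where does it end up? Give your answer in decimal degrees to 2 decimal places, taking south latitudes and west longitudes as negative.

δ = 4877.5/6371.0088 = 0.765577 rad (43.8644°).
Converting: φ₁ = -0.538434 rad, θ = 5.197591 rad.
Applying the spherical law of cosines for sides, sin φ₂ = sin φ₁ cos δ + cos φ₁ sin δ cos θ = -0.092256, so φ₂ = -5.29°.
For the longitude increment, Δλ = atan2( sin θ sin δ cos φ₁, cos δ − sin φ₁ sin φ₂ ) = atan2(-0.526245, 0.673674) = -38.00°.
Hence λ₂ = 9.09° + -38.00° = -28.91°.

latitude -5.29°, longitude -28.91°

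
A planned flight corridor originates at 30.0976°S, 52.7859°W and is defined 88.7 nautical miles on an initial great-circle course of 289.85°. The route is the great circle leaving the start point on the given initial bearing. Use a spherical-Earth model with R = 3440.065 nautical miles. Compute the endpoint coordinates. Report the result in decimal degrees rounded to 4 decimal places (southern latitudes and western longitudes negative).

latitude -29.5863°, longitude -54.3838°

Central angle δ = d/R = 0.025784 rad.
Start latitude φ₁ = -0.525302 rad; initial bearing θ = 5.058837 rad.
sin φ₂ = sin φ₁ cos δ + cos φ₁ sin δ cos θ = (-0.501474)(0.999668) + (0.865172)(0.025782)(0.339559) = -0.493734
φ₂ = asin(-0.493734) = -0.516378 rad = -29.5863°.
Δλ = atan2( sin θ sin δ cos φ₁ , cos δ − sin φ₁ sin φ₂ ) = atan2(-0.020980, 0.752073) = -0.027889 rad = -1.5979°.
λ₂ = λ₁ + Δλ = -54.3838°.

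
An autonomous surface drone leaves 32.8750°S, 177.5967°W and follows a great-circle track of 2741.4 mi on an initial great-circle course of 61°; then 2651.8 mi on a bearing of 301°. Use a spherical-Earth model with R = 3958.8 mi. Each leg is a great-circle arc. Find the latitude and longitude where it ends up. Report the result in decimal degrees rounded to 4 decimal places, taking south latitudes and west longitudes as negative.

latitude 11.0721°, longitude -175.9996°

Apply the spherical direct solution leg by leg, carrying full precision between legs.
Leg 1: from (-32.8750°, -177.5967°), δ = 2741.4/3958.8 = 0.692483 rad, θ = 61° → φ = -9.0805°, λ = -143.1605°.
Leg 2: from (-9.0805°, -143.1605°), δ = 2651.8/3958.8 = 0.669849 rad, θ = 301° → φ = 11.0721°, λ = -175.9996°.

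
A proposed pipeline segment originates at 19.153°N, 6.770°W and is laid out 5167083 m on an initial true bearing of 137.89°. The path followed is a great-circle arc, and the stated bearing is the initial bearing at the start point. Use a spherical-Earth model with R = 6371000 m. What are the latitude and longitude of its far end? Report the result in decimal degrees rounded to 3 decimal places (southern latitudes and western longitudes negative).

δ = 5167083/6371000 = 0.811032 rad (46.4687°).
Start latitude φ₁ = 0.334283 rad; initial bearing θ = 2.406635 rad.
sin φ₂ = sin φ₁ cos δ + cos φ₁ sin δ cos θ = (0.328092)(0.688751) + (0.944646)(0.724998)(-0.741859) = -0.282101
φ₂ = asin(-0.282101) = -0.285983 rad = -16.386°.
For the longitude increment, Δλ = atan2( sin θ sin δ cos φ₁, cos δ − sin φ₁ sin φ₂ ) = atan2(0.459241, 0.781306) = 30.446°.
λ₂ = -6.770° + 30.446° = 23.676°.

latitude -16.386°, longitude 23.676°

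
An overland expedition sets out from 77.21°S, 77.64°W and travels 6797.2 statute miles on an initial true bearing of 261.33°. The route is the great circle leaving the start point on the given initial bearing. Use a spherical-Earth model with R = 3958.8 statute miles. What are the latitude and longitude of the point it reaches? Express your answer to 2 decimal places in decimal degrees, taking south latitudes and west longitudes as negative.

latitude 6.26°, longitude -177.94°

The arc subtends δ = 6797.2/3958.8 = 1.716985 rad at the centre.
Start latitude φ₁ = -1.347569 rad; initial bearing θ = 4.561069 rad.
Applying the spherical law of cosines for sides, sin φ₂ = sin φ₁ cos δ + cos φ₁ sin δ cos θ = 0.109039, so φ₂ = 6.26°.
For the longitude increment, Δλ = atan2( sin θ sin δ cos φ₁, cos δ − sin φ₁ sin φ₂ ) = atan2(-0.216514, -0.039335) = -100.30°.
λ₂ = -77.64° + -100.30° = -177.94°.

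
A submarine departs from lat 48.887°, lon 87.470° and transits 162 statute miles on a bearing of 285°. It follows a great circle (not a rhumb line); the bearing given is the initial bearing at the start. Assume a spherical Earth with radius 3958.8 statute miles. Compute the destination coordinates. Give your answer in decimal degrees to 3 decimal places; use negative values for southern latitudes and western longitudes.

The arc subtends δ = 162/3958.8 = 0.040921 rad at the centre.
Converting: φ₁ = 0.853239 rad, θ = 4.974188 rad.
Destination latitude: φ₂ = arcsin( sin φ₁ cos δ + cos φ₁ sin δ cos θ ) = arcsin(0.759746) = 49.442°.
Δλ = atan2( sin θ sin δ cos φ₁ , cos δ − sin φ₁ sin φ₂ ) = atan2(-0.025984, 0.426760) = -0.060811 rad = -3.484°.
Hence λ₂ = 87.470° + -3.484° = 83.986°.

latitude 49.442°, longitude 83.986°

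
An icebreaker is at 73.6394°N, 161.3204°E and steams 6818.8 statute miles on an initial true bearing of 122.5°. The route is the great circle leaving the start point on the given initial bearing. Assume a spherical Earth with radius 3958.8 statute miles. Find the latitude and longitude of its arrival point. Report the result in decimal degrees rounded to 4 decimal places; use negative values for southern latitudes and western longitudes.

Angular distance δ = d/R = 6818.8 / 3958.8 = 1.722441 rad.
With φ₁ = 73.6394° = 1.285250 rad and θ = 122.5° = 2.138028 rad:
Destination latitude: φ₂ = arcsin( sin φ₁ cos δ + cos φ₁ sin δ cos θ ) = arcsin(-0.294558) = -17.1310°.
Δλ = atan2( sin θ sin δ cos φ₁ , cos δ − sin φ₁ sin φ₂ ) = atan2(0.234842, 0.131566) = 1.060129 rad = 60.7409°.
λ₂ = 161.3204° + 60.7409° = 222.0613°, normalized to (−180°, 180°] → -137.9387°.

latitude -17.1310°, longitude -137.9387°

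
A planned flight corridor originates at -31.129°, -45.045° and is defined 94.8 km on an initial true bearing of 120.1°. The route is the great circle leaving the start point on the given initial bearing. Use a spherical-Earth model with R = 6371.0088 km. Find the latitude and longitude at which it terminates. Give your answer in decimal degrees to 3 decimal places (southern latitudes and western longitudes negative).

latitude -31.554°, longitude -44.179°

The arc subtends δ = 94.8/6371.0088 = 0.014880 rad at the centre.
Start latitude φ₁ = -0.543304 rad; initial bearing θ = 2.096140 rad.
Destination latitude: φ₂ = arcsin( sin φ₁ cos δ + cos φ₁ sin δ cos θ ) = arcsin(-0.523297) = -31.554°.
Then Δλ = atan2(0.011019, 0.729362) = 0.015107 rad, from sin θ sin δ cos φ₁ over cos δ − sin φ₁ sin φ₂.
λ₂ = λ₁ + Δλ = -44.179°.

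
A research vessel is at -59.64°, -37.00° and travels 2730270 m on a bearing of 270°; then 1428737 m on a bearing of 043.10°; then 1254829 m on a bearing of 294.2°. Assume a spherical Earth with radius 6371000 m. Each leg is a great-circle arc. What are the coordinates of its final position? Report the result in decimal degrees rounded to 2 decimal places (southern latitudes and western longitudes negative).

Apply the spherical direct solution leg by leg, carrying full precision between legs.
Leg 1: from (-59.64°, -37.00°), δ = 2730270/6371000 = 0.428547 rad, θ = 270° → φ = -51.71°, λ = -79.11°.
Leg 2: from (-51.71°, -79.11°), δ = 1428737/6371000 = 0.224256 rad, θ = 43.1° → φ = -41.65°, λ = -67.38°.
Leg 3: from (-41.65°, -67.38°), δ = 1254829/6371000 = 0.196960 rad, θ = 294.2° → φ = -36.28°, λ = -80.17°.

latitude -36.28°, longitude -80.17°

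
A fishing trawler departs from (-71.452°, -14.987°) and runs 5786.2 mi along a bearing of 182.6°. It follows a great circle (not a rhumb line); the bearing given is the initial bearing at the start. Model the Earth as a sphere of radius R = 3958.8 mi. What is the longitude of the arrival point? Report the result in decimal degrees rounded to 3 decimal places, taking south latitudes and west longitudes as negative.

longitude 167.860°

Central angle δ = d/R = 1.461605 rad.
Converting: φ₁ = -1.247073 rad, θ = 3.186971 rad.
Applying the spherical law of cosines for sides, sin φ₂ = sin φ₁ cos δ + cos φ₁ sin δ cos θ = -0.419194, so φ₂ = -24.784°.
Δλ = atan2( sin θ sin δ cos φ₁ , cos δ − sin φ₁ sin φ₂ ) = atan2(-0.014344, -0.288445) = -3.091905 rad = -177.153°.
λ₂ = -14.987° + -177.153° = -192.140°, normalized to (−180°, 180°] → 167.860°.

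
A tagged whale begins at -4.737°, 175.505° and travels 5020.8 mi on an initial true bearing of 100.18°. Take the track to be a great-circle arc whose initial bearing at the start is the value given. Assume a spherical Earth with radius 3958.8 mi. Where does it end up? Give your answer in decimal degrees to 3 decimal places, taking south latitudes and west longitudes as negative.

latitude -11.113°, longitude -111.257°

Central angle δ = d/R = 1.268263 rad.
Start latitude φ₁ = -0.082676 rad; initial bearing θ = 1.748471 rad.
Applying the spherical law of cosines for sides, sin φ₂ = sin φ₁ cos δ + cos φ₁ sin δ cos θ = -0.192743, so φ₂ = -11.113°.
Δλ = atan2( sin θ sin δ cos φ₁ , cos δ − sin φ₁ sin φ₂ ) = atan2(0.936348, 0.282022) = 1.278245 rad = 73.238°.
λ₂ = 175.505° + 73.238° = 248.743°, normalized to (−180°, 180°] → -111.257°.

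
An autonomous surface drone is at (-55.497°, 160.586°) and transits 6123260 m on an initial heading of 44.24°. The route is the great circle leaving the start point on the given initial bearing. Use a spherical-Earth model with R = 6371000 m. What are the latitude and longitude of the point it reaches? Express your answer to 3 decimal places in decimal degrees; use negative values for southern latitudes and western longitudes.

latitude -8.000°, longitude -164.133°

δ = 6123260/6371000 = 0.961114 rad (55.0678°).
Start latitude φ₁ = -0.968605 rad; initial bearing θ = 0.772134 rad.
Applying the spherical law of cosines for sides, sin φ₂ = sin φ₁ cos δ + cos φ₁ sin δ cos θ = -0.139182, so φ₂ = -8.000°.
For the longitude increment, Δλ = atan2( sin θ sin δ cos φ₁, cos δ − sin φ₁ sin φ₂ ) = atan2(0.323990, 0.457908) = 35.281°.
λ₂ = 160.586° + 35.281° = 195.867°, normalized to (−180°, 180°] → -164.133°.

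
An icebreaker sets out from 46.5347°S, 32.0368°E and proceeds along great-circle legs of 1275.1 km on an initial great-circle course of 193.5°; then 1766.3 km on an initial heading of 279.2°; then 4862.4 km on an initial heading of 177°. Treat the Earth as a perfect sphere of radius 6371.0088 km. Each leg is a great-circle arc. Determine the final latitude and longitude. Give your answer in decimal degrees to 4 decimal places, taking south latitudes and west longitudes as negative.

Apply the spherical direct solution leg by leg, carrying full precision between legs.
Leg 1: from (-46.5347°, 32.0368°), δ = 1275.1/6371.0088 = 0.200141 rad, θ = 193.5° → φ = -57.5956°, λ = 27.0685°.
Leg 2: from (-57.5956°, 27.0685°), δ = 1766.3/6371.0088 = 0.277240 rad, θ = 279.2° → φ = -52.0546°, λ = 1.0039°.
Leg 3: from (-52.0546°, 1.0039°), δ = 4862.4/6371.0088 = 0.763207 rad, θ = 177° → φ = -83.8946°, λ = 161.1185°.

latitude -83.8946°, longitude 161.1185°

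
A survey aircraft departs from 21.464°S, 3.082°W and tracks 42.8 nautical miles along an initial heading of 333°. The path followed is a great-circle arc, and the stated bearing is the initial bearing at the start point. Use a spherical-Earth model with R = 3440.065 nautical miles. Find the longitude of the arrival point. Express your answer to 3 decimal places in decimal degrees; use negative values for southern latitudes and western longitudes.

longitude -3.428°

Angular distance δ = d/R = 42.8 / 3440.065 = 0.012442 rad.
Converting: φ₁ = -0.374617 rad, θ = 5.811946 rad.
Destination latitude: φ₂ = arcsin( sin φ₁ cos δ + cos φ₁ sin δ cos θ ) = arcsin(-0.355572) = -20.828°.
Then Δλ = atan2(-0.005257, 0.869813) = -0.006043 rad, from sin θ sin δ cos φ₁ over cos δ − sin φ₁ sin φ₂.
λ₂ = λ₁ + Δλ = -3.428°.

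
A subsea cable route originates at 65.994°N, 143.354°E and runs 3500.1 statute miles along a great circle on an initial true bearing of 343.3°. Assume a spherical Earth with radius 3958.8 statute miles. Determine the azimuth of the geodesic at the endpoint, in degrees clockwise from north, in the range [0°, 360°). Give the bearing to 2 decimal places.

The arc subtends δ = 3500.1/3958.8 = 0.884132 rad at the centre.
Start latitude φ₁ = 1.151813 rad; initial bearing θ = 5.991715 rad.
sin φ₂ = sin φ₁ cos δ + cos φ₁ sin δ cos θ = (0.913503)(0.633961) + (0.406832)(0.773365)(0.957822) = 0.880485
φ₂ = asin(0.880485) = 1.076884 rad = 61.701°.
Δλ = atan2( sin θ sin δ cos φ₁ , cos δ − sin φ₁ sin φ₂ ) = atan2(-0.090412, -0.170364) = -2.653688 rad = -152.045°.
Hence λ₂ = 143.354° + -152.045° = -8.691°.
The forward bearing on arrival equals the back-azimuth from the destination plus 180°.
Back-azimuth from P₂ (61.70°, -8.69°) to P₁ (65.99°, 143.35°), with Δλ' = λ₁ − λ₂ = 152.05°: atan2( sin Δλ' cos φ₁ , cos φ₂ sin φ₁ − sin φ₂ cos φ₁ cos Δλ' ) = 14.28°.
Final bearing = (14.28° + 180°) mod 360° = 194.28°.

final bearing 194.28°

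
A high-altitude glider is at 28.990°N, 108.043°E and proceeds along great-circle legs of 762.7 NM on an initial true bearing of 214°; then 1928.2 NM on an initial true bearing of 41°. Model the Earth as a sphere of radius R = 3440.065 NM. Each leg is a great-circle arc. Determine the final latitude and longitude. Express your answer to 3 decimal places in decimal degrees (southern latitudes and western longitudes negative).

latitude 40.271°, longitude 127.804°

Apply the spherical direct solution leg by leg, carrying full precision between legs.
Leg 1: from (28.990°, 108.043°), δ = 762.7/3440.065 = 0.221711 rad, θ = 214° → φ = 18.260°, λ = 100.603°.
Leg 2: from (18.260°, 100.603°), δ = 1928.2/3440.065 = 0.560513 rad, θ = 41° → φ = 40.271°, λ = 127.804°.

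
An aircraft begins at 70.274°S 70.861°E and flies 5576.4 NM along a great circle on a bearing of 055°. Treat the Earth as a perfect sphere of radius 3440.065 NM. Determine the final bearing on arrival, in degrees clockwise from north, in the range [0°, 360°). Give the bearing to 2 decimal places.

The arc subtends δ = 5576.4/3440.065 = 1.621016 rad at the centre.
Converting: φ₁ = -1.226513 rad, θ = 0.959931 rad.
Applying the spherical law of cosines for sides, sin φ₂ = sin φ₁ cos δ + cos φ₁ sin δ cos θ = 0.240604, so φ₂ = 13.922°.
Then Δλ = atan2(0.276134, 0.176286) = 1.002614 rad, from sin θ sin δ cos φ₁ over cos δ − sin φ₁ sin φ₂.
Hence λ₂ = 70.861° + 57.446° = 128.307°.
The forward bearing on arrival equals the back-azimuth from the destination plus 180°.
Back-azimuth from P₂ (13.92°, 128.31°) to P₁ (-70.27°, 70.86°), with Δλ' = λ₁ − λ₂ = -57.45°: atan2( sin Δλ' cos φ₁ , cos φ₂ sin φ₁ − sin φ₂ cos φ₁ cos Δλ' ) = 196.55°.
Final bearing = (196.55° + 180°) mod 360° = 16.55°.

final bearing 16.55°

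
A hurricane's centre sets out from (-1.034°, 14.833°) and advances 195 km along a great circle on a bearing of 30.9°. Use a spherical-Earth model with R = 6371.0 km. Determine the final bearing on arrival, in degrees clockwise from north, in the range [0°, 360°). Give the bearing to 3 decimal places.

δ = 195/6371 = 0.030607 rad (1.7537°).
Converting: φ₁ = -0.018047 rad, θ = 0.539307 rad.
Applying the spherical law of cosines for sides, sin φ₂ = sin φ₁ cos δ + cos φ₁ sin δ cos θ = 0.008218, so φ₂ = 0.471°.
Δλ = atan2( sin θ sin δ cos φ₁ , cos δ − sin φ₁ sin φ₂ ) = atan2(0.015713, 0.999680) = 0.015717 rad = 0.901°.
λ₂ = 14.833° + 0.901° = 15.734°.
The forward bearing on arrival equals the back-azimuth from the destination plus 180°.
Back-azimuth from P₂ (0.471°, 15.734°) to P₁ (-1.034°, 14.833°), with Δλ' = λ₁ − λ₂ = -0.901°: atan2( sin Δλ' cos φ₁ , cos φ₂ sin φ₁ − sin φ₂ cos φ₁ cos Δλ' ) = 210.896°.
Final bearing = (210.896° + 180°) mod 360° = 30.896°.

final bearing 30.896°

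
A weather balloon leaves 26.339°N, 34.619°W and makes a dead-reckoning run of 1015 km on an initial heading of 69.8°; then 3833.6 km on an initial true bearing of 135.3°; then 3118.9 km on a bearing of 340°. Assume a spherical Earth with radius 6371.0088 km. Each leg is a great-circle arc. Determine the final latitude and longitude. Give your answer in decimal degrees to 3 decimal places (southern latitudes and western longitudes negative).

latitude 29.053°, longitude -11.909°

Apply the spherical direct solution leg by leg, carrying full precision between legs.
Leg 1: from (26.339°, -34.619°), δ = 1015/6371.0088 = 0.159315 rad, θ = 69.8° → φ = 29.154°, λ = -24.803°.
Leg 2: from (29.154°, -24.803°), δ = 3833.6/6371.0088 = 0.601726 rad, θ = 135.3° → φ = 2.878°, λ = -1.308°.
Leg 3: from (2.878°, -1.308°), δ = 3118.9/6371.0088 = 0.489546 rad, θ = 340° → φ = 29.053°, λ = -11.909°.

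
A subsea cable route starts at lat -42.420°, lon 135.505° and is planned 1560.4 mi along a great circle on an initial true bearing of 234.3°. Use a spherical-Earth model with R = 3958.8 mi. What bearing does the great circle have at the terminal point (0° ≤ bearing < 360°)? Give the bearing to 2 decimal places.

final bearing 256.97°

δ = 1560.4/3958.8 = 0.394160 rad (22.5837°).
Start latitude φ₁ = -0.740369 rad; initial bearing θ = 4.089306 rad.
Destination latitude: φ₂ = arcsin( sin φ₁ cos δ + cos φ₁ sin δ cos θ ) = arcsin(-0.788269) = -52.024°.
Δλ = atan2( sin θ sin δ cos φ₁ , cos δ − sin φ₁ sin φ₂ ) = atan2(-0.230226, 0.391585) = -0.531500 rad = -30.453°.
Hence λ₂ = 135.505° + -30.453° = 105.052°.
The forward bearing on arrival equals the back-azimuth from the destination plus 180°.
Back-azimuth from P₂ (-52.02°, 105.05°) to P₁ (-42.42°, 135.50°), with Δλ' = λ₁ − λ₂ = 30.45°: atan2( sin Δλ' cos φ₁ , cos φ₂ sin φ₁ − sin φ₂ cos φ₁ cos Δλ' ) = 76.97°.
Final bearing = (76.97° + 180°) mod 360° = 256.97°.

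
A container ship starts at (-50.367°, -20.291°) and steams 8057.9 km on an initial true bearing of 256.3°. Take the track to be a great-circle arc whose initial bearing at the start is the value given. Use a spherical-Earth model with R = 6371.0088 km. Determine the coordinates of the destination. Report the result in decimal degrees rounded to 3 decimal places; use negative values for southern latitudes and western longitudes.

δ = 8057.9/6371.0088 = 1.264776 rad (72.4663°).
Converting: φ₁ = -0.879070 rad, θ = 4.473279 rad.
Applying the spherical law of cosines for sides, sin φ₂ = sin φ₁ cos δ + cos φ₁ sin δ cos θ = -0.376072, so φ₂ = -22.091°.
For the longitude increment, Δλ = atan2( sin θ sin δ cos φ₁, cos δ − sin φ₁ sin φ₂ ) = atan2(-0.590928, 0.011636) = -88.872°.
λ₂ = λ₁ + Δλ = -109.163°.

latitude -22.091°, longitude -109.163°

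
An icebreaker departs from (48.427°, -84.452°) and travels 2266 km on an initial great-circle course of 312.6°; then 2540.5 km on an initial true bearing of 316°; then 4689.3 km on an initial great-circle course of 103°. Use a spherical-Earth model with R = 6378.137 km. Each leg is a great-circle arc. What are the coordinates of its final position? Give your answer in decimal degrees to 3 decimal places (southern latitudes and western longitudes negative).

Apply the spherical direct solution leg by leg, carrying full precision between legs.
Leg 1: from (48.427°, -84.452°), δ = 2266/6378.137 = 0.355276 rad, θ = 312.6° → φ = 59.052°, λ = -114.313°.
Leg 2: from (59.052°, -114.313°), δ = 2540.5/6378.137 = 0.398314 rad, θ = 316° → φ = 69.063°, λ = -163.251°.
Leg 3: from (69.063°, -163.251°), δ = 4689.3/6378.137 = 0.735215 rad, θ = 103° → φ = 39.702°, λ = -105.098°.

latitude 39.702°, longitude -105.098°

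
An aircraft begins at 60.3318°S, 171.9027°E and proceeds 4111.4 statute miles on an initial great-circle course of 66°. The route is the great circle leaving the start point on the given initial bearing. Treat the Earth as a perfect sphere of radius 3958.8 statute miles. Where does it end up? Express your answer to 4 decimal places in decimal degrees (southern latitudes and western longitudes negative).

Central angle δ = d/R = 1.038547 rad.
Converting: φ₁ = -1.052989 rad, θ = 1.151917 rad.
Applying the spherical law of cosines for sides, sin φ₂ = sin φ₁ cos δ + cos φ₁ sin δ cos θ = -0.267471, so φ₂ = -15.5138°.
For the longitude increment, Δλ = atan2( sin θ sin δ cos φ₁, cos δ − sin φ₁ sin φ₂ ) = atan2(0.389632, 0.275066) = 54.7793°.
λ₂ = 171.9027° + 54.7793° = 226.6820°, normalized to (−180°, 180°] → -133.3180°.

latitude -15.5138°, longitude -133.3180°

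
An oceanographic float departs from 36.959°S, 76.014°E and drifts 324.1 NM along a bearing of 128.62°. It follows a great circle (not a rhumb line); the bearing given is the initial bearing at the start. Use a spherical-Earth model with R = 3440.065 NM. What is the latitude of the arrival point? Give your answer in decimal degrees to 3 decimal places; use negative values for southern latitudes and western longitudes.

latitude -40.203°

The arc subtends δ = 324.1/3440.065 = 0.094213 rad at the centre.
With φ₁ = -36.959° = -0.645056 rad and θ = 128.62° = 2.244842 rad:
Destination latitude: φ₂ = arcsin( sin φ₁ cos δ + cos φ₁ sin δ cos θ ) = arcsin(-0.645495) = -40.203°.
Then Δλ = atan2(0.058732, 0.607465) = 0.096383 rad, from sin θ sin δ cos φ₁ over cos δ − sin φ₁ sin φ₂.
λ₂ = λ₁ + Δλ = 81.536°.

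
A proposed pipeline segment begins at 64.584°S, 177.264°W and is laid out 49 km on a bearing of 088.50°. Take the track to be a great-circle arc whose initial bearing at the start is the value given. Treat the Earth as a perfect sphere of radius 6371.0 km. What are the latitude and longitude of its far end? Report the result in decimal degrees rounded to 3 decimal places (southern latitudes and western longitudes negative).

Angular distance δ = d/R = 49 / 6371 = 0.007691 rad.
Converting: φ₁ = -1.127203 rad, θ = 1.544616 rad.
Destination latitude: φ₂ = arcsin( sin φ₁ cos δ + cos φ₁ sin δ cos θ ) = arcsin(-0.903102) = -64.569°.
Δλ = atan2( sin θ sin δ cos φ₁ , cos δ − sin φ₁ sin φ₂ ) = atan2(0.003300, 0.184274) = 0.017905 rad = 1.026°.
λ₂ = λ₁ + Δλ = -176.238°.

latitude -64.569°, longitude -176.238°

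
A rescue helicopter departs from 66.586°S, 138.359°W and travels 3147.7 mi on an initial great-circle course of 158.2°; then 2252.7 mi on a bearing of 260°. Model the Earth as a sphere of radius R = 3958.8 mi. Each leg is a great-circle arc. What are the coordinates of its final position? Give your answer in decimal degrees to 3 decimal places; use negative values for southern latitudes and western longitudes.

Apply the spherical direct solution leg by leg, carrying full precision between legs.
Leg 1: from (-66.586°, -138.359°), δ = 3147.7/3958.8 = 0.795115 rad, θ = 158.2° → φ = -64.953°, λ = 2.866°.
Leg 2: from (-64.953°, 2.866°), δ = 2252.7/3958.8 = 0.569036 rad, θ = 260° → φ = -53.399°, λ = -60.004°.

latitude -53.399°, longitude -60.004°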